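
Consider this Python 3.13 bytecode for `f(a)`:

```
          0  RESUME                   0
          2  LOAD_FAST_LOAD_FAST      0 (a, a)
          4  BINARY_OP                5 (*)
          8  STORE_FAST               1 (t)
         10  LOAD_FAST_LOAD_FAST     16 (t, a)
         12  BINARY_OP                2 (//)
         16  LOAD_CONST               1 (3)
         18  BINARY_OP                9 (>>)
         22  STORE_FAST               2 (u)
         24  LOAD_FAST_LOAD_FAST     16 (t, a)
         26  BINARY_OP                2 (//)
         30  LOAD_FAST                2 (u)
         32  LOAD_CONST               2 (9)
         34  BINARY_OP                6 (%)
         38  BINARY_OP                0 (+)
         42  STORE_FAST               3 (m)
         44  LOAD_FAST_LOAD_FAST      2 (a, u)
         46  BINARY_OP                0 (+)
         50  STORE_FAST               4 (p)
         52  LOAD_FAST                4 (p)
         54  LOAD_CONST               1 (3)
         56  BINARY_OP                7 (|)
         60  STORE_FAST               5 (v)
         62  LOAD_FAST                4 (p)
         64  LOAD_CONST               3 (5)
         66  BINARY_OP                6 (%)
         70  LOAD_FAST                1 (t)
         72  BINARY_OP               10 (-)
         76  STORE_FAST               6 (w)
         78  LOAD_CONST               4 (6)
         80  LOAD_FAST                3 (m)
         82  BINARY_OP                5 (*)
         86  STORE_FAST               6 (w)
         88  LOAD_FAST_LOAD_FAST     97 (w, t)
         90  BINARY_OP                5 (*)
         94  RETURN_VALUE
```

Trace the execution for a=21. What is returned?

LOAD_FAST_LOAD_FAST a,a → push 21,21. Stack: [21, 21]
BINARY_OP * → 21 * 21 = 441. Stack: [441]
STORE_FAST t → t=441. Stack: []
LOAD_FAST_LOAD_FAST t,a → push 441,21. Stack: [441, 21]
BINARY_OP // → 441 // 21 = 21. Stack: [21]
LOAD_CONST → push 3. Stack: [21, 3]
BINARY_OP >> → 21 >> 3 = 2. Stack: [2]
STORE_FAST u → u=2. Stack: []
LOAD_FAST_LOAD_FAST t,a → push 441,21. Stack: [441, 21]
BINARY_OP // → 441 // 21 = 21. Stack: [21]
LOAD_FAST u → push 2. Stack: [21, 2]
LOAD_CONST → push 9. Stack: [21, 2, 9]
BINARY_OP % → 2 % 9 = 2. Stack: [21, 2]
BINARY_OP + → 21 + 2 = 23. Stack: [23]
STORE_FAST m → m=23. Stack: []
LOAD_FAST_LOAD_FAST a,u → push 21,2. Stack: [21, 2]
BINARY_OP + → 21 + 2 = 23. Stack: [23]
STORE_FAST p → p=23. Stack: []
LOAD_FAST p → push 23. Stack: [23]
LOAD_CONST → push 3. Stack: [23, 3]
BINARY_OP | → 23 | 3 = 23. Stack: [23]
STORE_FAST v → v=23. Stack: []
LOAD_FAST p → push 23. Stack: [23]
LOAD_CONST → push 5. Stack: [23, 5]
BINARY_OP % → 23 % 5 = 3. Stack: [3]
LOAD_FAST t → push 441. Stack: [3, 441]
BINARY_OP - → 3 - 441 = -438. Stack: [-438]
STORE_FAST w → w=-438. Stack: []
LOAD_CONST → push 6. Stack: [6]
LOAD_FAST m → push 23. Stack: [6, 23]
BINARY_OP * → 6 * 23 = 138. Stack: [138]
STORE_FAST w → w=138. Stack: []
LOAD_FAST_LOAD_FAST w,t → push 138,441. Stack: [138, 441]
BINARY_OP * → 138 * 441 = 60858. Stack: [60858]
RETURN_VALUE → return 60858.

60858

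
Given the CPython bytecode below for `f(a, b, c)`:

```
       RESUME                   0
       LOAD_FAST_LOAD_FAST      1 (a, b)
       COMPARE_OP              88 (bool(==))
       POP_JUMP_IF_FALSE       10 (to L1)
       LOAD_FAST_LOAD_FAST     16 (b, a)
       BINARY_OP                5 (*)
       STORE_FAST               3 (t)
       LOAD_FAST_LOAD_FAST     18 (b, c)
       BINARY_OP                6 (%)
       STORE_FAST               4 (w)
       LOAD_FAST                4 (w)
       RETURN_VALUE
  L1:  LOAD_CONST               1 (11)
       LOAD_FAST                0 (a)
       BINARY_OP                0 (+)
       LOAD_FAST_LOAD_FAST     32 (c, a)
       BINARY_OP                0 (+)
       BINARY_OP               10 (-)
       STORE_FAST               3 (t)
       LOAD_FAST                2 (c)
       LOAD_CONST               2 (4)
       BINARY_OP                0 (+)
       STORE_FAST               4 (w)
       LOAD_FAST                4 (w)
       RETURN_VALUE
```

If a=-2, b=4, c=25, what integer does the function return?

LOAD_FAST_LOAD_FAST a,b → push -2,4. Stack: [-2, 4]
COMPARE_OP bool(==) → -2 vs 4 = False. Stack: [False]
POP_JUMP_IF_FALSE → pop False; jump. Stack: []
LOAD_CONST → push 11. Stack: [11]
LOAD_FAST a → push -2. Stack: [11, -2]
BINARY_OP + → 11 + -2 = 9. Stack: [9]
LOAD_FAST_LOAD_FAST c,a → push 25,-2. Stack: [9, 25, -2]
BINARY_OP + → 25 + -2 = 23. Stack: [9, 23]
BINARY_OP - → 9 - 23 = -14. Stack: [-14]
STORE_FAST t → t=-14. Stack: []
LOAD_FAST c → push 25. Stack: [25]
LOAD_CONST → push 4. Stack: [25, 4]
BINARY_OP + → 25 + 4 = 29. Stack: [29]
STORE_FAST w → w=29. Stack: []
LOAD_FAST w → push 29. Stack: [29]
RETURN_VALUE → return 29.

29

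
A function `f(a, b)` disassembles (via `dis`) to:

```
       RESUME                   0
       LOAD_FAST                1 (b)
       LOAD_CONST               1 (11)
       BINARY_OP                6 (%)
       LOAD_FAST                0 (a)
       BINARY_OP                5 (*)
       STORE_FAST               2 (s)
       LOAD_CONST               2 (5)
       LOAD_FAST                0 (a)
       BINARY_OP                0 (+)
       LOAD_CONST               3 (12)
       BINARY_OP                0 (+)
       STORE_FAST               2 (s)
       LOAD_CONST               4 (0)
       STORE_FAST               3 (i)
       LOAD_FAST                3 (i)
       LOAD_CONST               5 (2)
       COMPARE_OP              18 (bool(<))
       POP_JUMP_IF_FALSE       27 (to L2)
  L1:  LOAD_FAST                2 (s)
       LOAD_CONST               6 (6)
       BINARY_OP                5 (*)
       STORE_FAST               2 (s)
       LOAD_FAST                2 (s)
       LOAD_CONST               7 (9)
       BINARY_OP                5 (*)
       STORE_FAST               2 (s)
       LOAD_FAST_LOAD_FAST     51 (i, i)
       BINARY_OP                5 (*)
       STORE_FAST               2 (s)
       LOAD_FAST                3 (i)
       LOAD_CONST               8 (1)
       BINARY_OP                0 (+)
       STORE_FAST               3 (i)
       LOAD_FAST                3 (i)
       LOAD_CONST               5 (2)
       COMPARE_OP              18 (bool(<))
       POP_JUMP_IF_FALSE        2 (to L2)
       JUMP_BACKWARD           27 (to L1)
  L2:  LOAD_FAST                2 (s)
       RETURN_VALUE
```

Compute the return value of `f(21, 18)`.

1

LOAD_FAST b → push 18. Stack: [18]
LOAD_CONST → push 11. Stack: [18, 11]
BINARY_OP % → 18 % 11 = 7. Stack: [7]
LOAD_FAST a → push 21. Stack: [7, 21]
BINARY_OP * → 7 * 21 = 147. Stack: [147]
STORE_FAST s → s=147. Stack: []
LOAD_CONST → push 5. Stack: [5]
LOAD_FAST a → push 21. Stack: [5, 21]
BINARY_OP + → 5 + 21 = 26. Stack: [26]
LOAD_CONST → push 12. Stack: [26, 12]
BINARY_OP + → 26 + 12 = 38. Stack: [38]
STORE_FAST s → s=38. Stack: []
LOAD_CONST → push 0. Stack: [0]
STORE_FAST i → i=0. Stack: []
LOAD_FAST i → push 0. Stack: [0]
LOAD_CONST → push 2. Stack: [0, 2]
COMPARE_OP bool(<) → 0 vs 2 = True. Stack: [True]
POP_JUMP_IF_FALSE → pop True; no jump. Stack: []
LOAD_FAST s → push 38. Stack: [38]
LOAD_CONST → push 6. Stack: [38, 6]
BINARY_OP * → 38 * 6 = 228. Stack: [228]
STORE_FAST s → s=228. Stack: []
LOAD_FAST s → push 228. Stack: [228]
LOAD_CONST → push 9. Stack: [228, 9]
BINARY_OP * → 228 * 9 = 2052. Stack: [2052]
STORE_FAST s → s=2052. Stack: []
LOAD_FAST_LOAD_FAST i,i → push 0,0. Stack: [0, 0]
BINARY_OP * → 0 * 0 = 0. Stack: [0]
STORE_FAST s → s=0. Stack: []
LOAD_FAST i → push 0. Stack: [0]
LOAD_CONST → push 1. Stack: [0, 1]
BINARY_OP + → 0 + 1 = 1. Stack: [1]
STORE_FAST i → i=1. Stack: []
LOAD_FAST i → push 1. Stack: [1]
LOAD_CONST → push 2. Stack: [1, 2]
COMPARE_OP bool(<) → 1 vs 2 = True. Stack: [True]
POP_JUMP_IF_FALSE → pop True; no jump. Stack: []
LOAD_FAST s → push 0. Stack: [0]
LOAD_CONST → push 6. Stack: [0, 6]
BINARY_OP * → 0 * 6 = 0. Stack: [0]
STORE_FAST s → s=0. Stack: []
LOAD_FAST s → push 0. Stack: [0]
LOAD_CONST → push 9. Stack: [0, 9]
BINARY_OP * → 0 * 9 = 0. Stack: [0]
STORE_FAST s → s=0. Stack: []
LOAD_FAST_LOAD_FAST i,i → push 1,1. Stack: [1, 1]
BINARY_OP * → 1 * 1 = 1. Stack: [1]
STORE_FAST s → s=1. Stack: []
LOAD_FAST i → push 1. Stack: [1]
LOAD_CONST → push 1. Stack: [1, 1]
BINARY_OP + → 1 + 1 = 2. Stack: [2]
STORE_FAST i → i=2. Stack: []
LOAD_FAST i → push 2. Stack: [2]
LOAD_CONST → push 2. Stack: [2, 2]
COMPARE_OP bool(<) → 2 vs 2 = False. Stack: [False]
POP_JUMP_IF_FALSE → pop False; jump. Stack: []
LOAD_FAST s → push 1. Stack: [1]
RETURN_VALUE → return 1.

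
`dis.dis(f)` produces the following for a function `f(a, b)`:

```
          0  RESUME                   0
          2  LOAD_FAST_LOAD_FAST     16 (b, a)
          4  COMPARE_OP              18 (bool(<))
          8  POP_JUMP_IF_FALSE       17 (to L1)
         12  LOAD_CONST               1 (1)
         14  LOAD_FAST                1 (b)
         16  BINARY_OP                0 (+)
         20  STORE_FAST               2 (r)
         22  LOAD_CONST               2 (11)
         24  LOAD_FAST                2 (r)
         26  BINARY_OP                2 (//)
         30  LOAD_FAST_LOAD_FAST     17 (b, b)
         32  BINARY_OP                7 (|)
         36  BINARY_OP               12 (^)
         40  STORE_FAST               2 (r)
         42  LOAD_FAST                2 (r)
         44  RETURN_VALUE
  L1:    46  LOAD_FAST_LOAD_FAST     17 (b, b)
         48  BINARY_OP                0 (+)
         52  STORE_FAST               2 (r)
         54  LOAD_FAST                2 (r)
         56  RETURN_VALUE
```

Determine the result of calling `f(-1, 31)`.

62

LOAD_FAST_LOAD_FAST b,a → push 31,-1. Stack: [31, -1]
COMPARE_OP bool(<) → 31 vs -1 = False. Stack: [False]
POP_JUMP_IF_FALSE → pop False; jump. Stack: []
LOAD_FAST_LOAD_FAST b,b → push 31,31. Stack: [31, 31]
BINARY_OP + → 31 + 31 = 62. Stack: [62]
STORE_FAST r → r=62. Stack: []
LOAD_FAST r → push 62. Stack: [62]
RETURN_VALUE → return 62.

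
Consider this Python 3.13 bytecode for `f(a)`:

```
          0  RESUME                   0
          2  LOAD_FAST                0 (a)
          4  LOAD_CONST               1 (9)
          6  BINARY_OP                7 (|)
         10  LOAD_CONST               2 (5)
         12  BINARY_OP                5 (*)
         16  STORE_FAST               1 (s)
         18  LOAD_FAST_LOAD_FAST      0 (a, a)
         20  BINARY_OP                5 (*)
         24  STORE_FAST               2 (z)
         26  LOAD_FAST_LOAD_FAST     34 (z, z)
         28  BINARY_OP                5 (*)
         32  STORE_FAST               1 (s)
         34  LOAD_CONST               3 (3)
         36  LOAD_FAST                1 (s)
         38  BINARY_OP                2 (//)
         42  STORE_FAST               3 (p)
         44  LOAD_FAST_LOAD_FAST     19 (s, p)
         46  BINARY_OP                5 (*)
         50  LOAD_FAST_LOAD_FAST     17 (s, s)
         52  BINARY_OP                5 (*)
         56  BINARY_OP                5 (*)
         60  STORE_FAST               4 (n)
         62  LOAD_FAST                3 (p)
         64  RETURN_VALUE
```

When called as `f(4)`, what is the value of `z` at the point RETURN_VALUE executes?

LOAD_FAST a → push 4. Stack: [4]
LOAD_CONST → push 9. Stack: [4, 9]
BINARY_OP | → 4 | 9 = 13. Stack: [13]
LOAD_CONST → push 5. Stack: [13, 5]
BINARY_OP * → 13 * 5 = 65. Stack: [65]
STORE_FAST s → s=65. Stack: []
LOAD_FAST_LOAD_FAST a,a → push 4,4. Stack: [4, 4]
BINARY_OP * → 4 * 4 = 16. Stack: [16]
STORE_FAST z → z=16. Stack: []
LOAD_FAST_LOAD_FAST z,z → push 16,16. Stack: [16, 16]
BINARY_OP * → 16 * 16 = 256. Stack: [256]
STORE_FAST s → s=256. Stack: []
LOAD_CONST → push 3. Stack: [3]
LOAD_FAST s → push 256. Stack: [3, 256]
BINARY_OP // → 3 // 256 = 0. Stack: [0]
STORE_FAST p → p=0. Stack: []
LOAD_FAST_LOAD_FAST s,p → push 256,0. Stack: [256, 0]
BINARY_OP * → 256 * 0 = 0. Stack: [0]
LOAD_FAST_LOAD_FAST s,s → push 256,256. Stack: [0, 256, 256]
BINARY_OP * → 256 * 256 = 65536. Stack: [0, 65536]
BINARY_OP * → 0 * 65536 = 0. Stack: [0]
STORE_FAST n → n=0. Stack: []
LOAD_FAST p → push 0. Stack: [0]
RETURN_VALUE → return 0.

16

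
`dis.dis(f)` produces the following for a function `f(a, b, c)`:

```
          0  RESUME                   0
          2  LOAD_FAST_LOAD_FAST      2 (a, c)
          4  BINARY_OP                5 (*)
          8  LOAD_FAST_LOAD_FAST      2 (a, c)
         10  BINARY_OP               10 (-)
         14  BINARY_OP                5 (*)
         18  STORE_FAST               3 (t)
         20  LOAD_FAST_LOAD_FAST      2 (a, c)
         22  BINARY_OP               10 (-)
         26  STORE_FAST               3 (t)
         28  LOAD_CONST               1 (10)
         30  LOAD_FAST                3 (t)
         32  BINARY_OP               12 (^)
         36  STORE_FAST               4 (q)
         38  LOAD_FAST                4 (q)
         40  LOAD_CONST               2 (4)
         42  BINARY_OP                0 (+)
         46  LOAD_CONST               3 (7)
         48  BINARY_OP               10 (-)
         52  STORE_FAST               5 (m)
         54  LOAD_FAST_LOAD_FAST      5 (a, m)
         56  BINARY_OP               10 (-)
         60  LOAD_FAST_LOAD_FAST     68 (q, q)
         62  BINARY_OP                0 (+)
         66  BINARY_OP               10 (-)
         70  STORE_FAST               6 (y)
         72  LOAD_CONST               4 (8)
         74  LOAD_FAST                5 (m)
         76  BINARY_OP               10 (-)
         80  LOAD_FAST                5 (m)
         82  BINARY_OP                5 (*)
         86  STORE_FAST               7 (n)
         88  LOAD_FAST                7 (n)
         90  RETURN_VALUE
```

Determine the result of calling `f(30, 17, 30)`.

7

LOAD_FAST_LOAD_FAST a,c → push 30,30. Stack: [30, 30]
BINARY_OP * → 30 * 30 = 900. Stack: [900]
LOAD_FAST_LOAD_FAST a,c → push 30,30. Stack: [900, 30, 30]
BINARY_OP - → 30 - 30 = 0. Stack: [900, 0]
BINARY_OP * → 900 * 0 = 0. Stack: [0]
STORE_FAST t → t=0. Stack: []
LOAD_FAST_LOAD_FAST a,c → push 30,30. Stack: [30, 30]
BINARY_OP - → 30 - 30 = 0. Stack: [0]
STORE_FAST t → t=0. Stack: []
LOAD_CONST → push 10. Stack: [10]
LOAD_FAST t → push 0. Stack: [10, 0]
BINARY_OP ^ → 10 ^ 0 = 10. Stack: [10]
STORE_FAST q → q=10. Stack: []
LOAD_FAST q → push 10. Stack: [10]
LOAD_CONST → push 4. Stack: [10, 4]
BINARY_OP + → 10 + 4 = 14. Stack: [14]
LOAD_CONST → push 7. Stack: [14, 7]
BINARY_OP - → 14 - 7 = 7. Stack: [7]
STORE_FAST m → m=7. Stack: []
LOAD_FAST_LOAD_FAST a,m → push 30,7. Stack: [30, 7]
BINARY_OP - → 30 - 7 = 23. Stack: [23]
LOAD_FAST_LOAD_FAST q,q → push 10,10. Stack: [23, 10, 10]
BINARY_OP + → 10 + 10 = 20. Stack: [23, 20]
BINARY_OP - → 23 - 20 = 3. Stack: [3]
STORE_FAST y → y=3. Stack: []
LOAD_CONST → push 8. Stack: [8]
LOAD_FAST m → push 7. Stack: [8, 7]
BINARY_OP - → 8 - 7 = 1. Stack: [1]
LOAD_FAST m → push 7. Stack: [1, 7]
BINARY_OP * → 1 * 7 = 7. Stack: [7]
STORE_FAST n → n=7. Stack: []
LOAD_FAST n → push 7. Stack: [7]
RETURN_VALUE → return 7.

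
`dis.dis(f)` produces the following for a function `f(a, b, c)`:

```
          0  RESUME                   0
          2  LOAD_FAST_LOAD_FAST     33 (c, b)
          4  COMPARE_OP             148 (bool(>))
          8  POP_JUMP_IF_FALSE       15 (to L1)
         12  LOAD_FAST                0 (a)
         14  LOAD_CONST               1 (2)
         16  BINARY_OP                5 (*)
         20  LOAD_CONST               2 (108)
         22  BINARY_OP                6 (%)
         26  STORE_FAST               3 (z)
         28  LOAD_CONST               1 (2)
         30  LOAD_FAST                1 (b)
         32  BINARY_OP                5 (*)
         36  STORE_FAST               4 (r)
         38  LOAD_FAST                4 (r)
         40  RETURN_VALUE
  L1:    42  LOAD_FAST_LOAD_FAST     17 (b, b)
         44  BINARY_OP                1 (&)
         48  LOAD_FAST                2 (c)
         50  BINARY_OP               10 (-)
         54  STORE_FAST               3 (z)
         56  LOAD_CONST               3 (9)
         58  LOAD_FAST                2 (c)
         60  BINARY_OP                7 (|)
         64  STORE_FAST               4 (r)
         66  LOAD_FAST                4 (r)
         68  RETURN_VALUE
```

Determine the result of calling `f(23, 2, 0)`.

LOAD_FAST_LOAD_FAST c,b → push 0,2. Stack: [0, 2]
COMPARE_OP bool(>) → 0 vs 2 = False. Stack: [False]
POP_JUMP_IF_FALSE → pop False; jump. Stack: []
LOAD_FAST_LOAD_FAST b,b → push 2,2. Stack: [2, 2]
BINARY_OP & → 2 & 2 = 2. Stack: [2]
LOAD_FAST c → push 0. Stack: [2, 0]
BINARY_OP - → 2 - 0 = 2. Stack: [2]
STORE_FAST z → z=2. Stack: []
LOAD_CONST → push 9. Stack: [9]
LOAD_FAST c → push 0. Stack: [9, 0]
BINARY_OP | → 9 | 0 = 9. Stack: [9]
STORE_FAST r → r=9. Stack: []
LOAD_FAST r → push 9. Stack: [9]
RETURN_VALUE → return 9.

9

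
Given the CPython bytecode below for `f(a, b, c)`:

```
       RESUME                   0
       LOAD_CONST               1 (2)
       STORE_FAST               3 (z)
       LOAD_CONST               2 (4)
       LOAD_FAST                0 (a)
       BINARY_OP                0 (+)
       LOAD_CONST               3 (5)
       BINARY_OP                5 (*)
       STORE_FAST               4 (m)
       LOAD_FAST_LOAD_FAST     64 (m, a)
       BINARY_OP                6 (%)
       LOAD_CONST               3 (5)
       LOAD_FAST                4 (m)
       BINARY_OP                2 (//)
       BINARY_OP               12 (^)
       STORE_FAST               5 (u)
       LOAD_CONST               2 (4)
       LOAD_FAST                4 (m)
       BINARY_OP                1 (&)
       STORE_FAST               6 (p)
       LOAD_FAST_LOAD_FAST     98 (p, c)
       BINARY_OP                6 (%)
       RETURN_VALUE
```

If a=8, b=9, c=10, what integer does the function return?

4

LOAD_CONST → push 2. Stack: [2]
STORE_FAST z → z=2. Stack: []
LOAD_CONST → push 4. Stack: [4]
LOAD_FAST a → push 8. Stack: [4, 8]
BINARY_OP + → 4 + 8 = 12. Stack: [12]
LOAD_CONST → push 5. Stack: [12, 5]
BINARY_OP * → 12 * 5 = 60. Stack: [60]
STORE_FAST m → m=60. Stack: []
LOAD_FAST_LOAD_FAST m,a → push 60,8. Stack: [60, 8]
BINARY_OP % → 60 % 8 = 4. Stack: [4]
LOAD_CONST → push 5. Stack: [4, 5]
LOAD_FAST m → push 60. Stack: [4, 5, 60]
BINARY_OP // → 5 // 60 = 0. Stack: [4, 0]
BINARY_OP ^ → 4 ^ 0 = 4. Stack: [4]
STORE_FAST u → u=4. Stack: []
LOAD_CONST → push 4. Stack: [4]
LOAD_FAST m → push 60. Stack: [4, 60]
BINARY_OP & → 4 & 60 = 4. Stack: [4]
STORE_FAST p → p=4. Stack: []
LOAD_FAST_LOAD_FAST p,c → push 4,10. Stack: [4, 10]
BINARY_OP % → 4 % 10 = 4. Stack: [4]
RETURN_VALUE → return 4.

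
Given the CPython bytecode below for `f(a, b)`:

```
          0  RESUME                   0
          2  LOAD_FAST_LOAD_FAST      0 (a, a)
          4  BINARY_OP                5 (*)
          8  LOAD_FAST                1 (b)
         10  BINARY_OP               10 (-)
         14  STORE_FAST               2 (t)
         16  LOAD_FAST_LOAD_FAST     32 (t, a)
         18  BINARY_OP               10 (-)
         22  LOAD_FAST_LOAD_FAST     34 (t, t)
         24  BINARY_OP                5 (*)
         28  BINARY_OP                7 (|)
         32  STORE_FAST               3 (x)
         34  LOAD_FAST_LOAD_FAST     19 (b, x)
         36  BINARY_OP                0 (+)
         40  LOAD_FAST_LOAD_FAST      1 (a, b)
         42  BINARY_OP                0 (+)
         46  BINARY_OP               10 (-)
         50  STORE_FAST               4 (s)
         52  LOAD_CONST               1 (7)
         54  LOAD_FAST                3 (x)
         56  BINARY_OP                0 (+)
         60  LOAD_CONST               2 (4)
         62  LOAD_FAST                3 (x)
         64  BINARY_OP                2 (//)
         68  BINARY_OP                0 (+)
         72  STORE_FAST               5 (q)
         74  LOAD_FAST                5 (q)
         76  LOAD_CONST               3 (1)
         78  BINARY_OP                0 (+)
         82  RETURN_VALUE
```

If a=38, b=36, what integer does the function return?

1983842

LOAD_FAST_LOAD_FAST a,a → push 38,38. Stack: [38, 38]
BINARY_OP * → 38 * 38 = 1444. Stack: [1444]
LOAD_FAST b → push 36. Stack: [1444, 36]
BINARY_OP - → 1444 - 36 = 1408. Stack: [1408]
STORE_FAST t → t=1408. Stack: []
LOAD_FAST_LOAD_FAST t,a → push 1408,38. Stack: [1408, 38]
BINARY_OP - → 1408 - 38 = 1370. Stack: [1370]
LOAD_FAST_LOAD_FAST t,t → push 1408,1408. Stack: [1370, 1408, 1408]
BINARY_OP * → 1408 * 1408 = 1982464. Stack: [1370, 1982464]
BINARY_OP | → 1370 | 1982464 = 1983834. Stack: [1983834]
STORE_FAST x → x=1983834. Stack: []
LOAD_FAST_LOAD_FAST b,x → push 36,1983834. Stack: [36, 1983834]
BINARY_OP + → 36 + 1983834 = 1983870. Stack: [1983870]
LOAD_FAST_LOAD_FAST a,b → push 38,36. Stack: [1983870, 38, 36]
BINARY_OP + → 38 + 36 = 74. Stack: [1983870, 74]
BINARY_OP - → 1983870 - 74 = 1983796. Stack: [1983796]
STORE_FAST s → s=1983796. Stack: []
LOAD_CONST → push 7. Stack: [7]
LOAD_FAST x → push 1983834. Stack: [7, 1983834]
BINARY_OP + → 7 + 1983834 = 1983841. Stack: [1983841]
LOAD_CONST → push 4. Stack: [1983841, 4]
LOAD_FAST x → push 1983834. Stack: [1983841, 4, 1983834]
BINARY_OP // → 4 // 1983834 = 0. Stack: [1983841, 0]
BINARY_OP + → 1983841 + 0 = 1983841. Stack: [1983841]
STORE_FAST q → q=1983841. Stack: []
LOAD_FAST q → push 1983841. Stack: [1983841]
LOAD_CONST → push 1. Stack: [1983841, 1]
BINARY_OP + → 1983841 + 1 = 1983842. Stack: [1983842]
RETURN_VALUE → return 1983842.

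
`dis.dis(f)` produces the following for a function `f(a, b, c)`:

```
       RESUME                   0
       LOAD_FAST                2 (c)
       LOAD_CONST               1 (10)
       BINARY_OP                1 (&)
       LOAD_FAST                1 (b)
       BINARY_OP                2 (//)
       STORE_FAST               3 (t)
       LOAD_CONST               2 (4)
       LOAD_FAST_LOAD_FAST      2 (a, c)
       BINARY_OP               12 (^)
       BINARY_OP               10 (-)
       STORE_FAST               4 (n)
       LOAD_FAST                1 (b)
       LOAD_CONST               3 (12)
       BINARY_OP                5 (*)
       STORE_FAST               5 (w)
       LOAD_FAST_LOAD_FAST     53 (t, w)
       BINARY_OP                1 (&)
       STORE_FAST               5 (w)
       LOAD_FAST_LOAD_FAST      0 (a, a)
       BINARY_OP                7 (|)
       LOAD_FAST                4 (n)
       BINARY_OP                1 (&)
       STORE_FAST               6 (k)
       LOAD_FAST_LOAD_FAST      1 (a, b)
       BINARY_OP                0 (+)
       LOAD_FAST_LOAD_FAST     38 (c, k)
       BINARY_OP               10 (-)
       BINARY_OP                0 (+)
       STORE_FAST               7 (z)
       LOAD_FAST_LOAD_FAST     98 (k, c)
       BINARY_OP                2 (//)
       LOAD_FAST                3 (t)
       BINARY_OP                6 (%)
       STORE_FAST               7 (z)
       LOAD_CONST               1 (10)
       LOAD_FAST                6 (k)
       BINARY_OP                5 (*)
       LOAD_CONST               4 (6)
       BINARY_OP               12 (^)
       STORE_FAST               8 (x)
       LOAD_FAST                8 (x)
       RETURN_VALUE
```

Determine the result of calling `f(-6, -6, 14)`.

166

LOAD_FAST c → push 14. Stack: [14]
LOAD_CONST → push 10. Stack: [14, 10]
BINARY_OP & → 14 & 10 = 10. Stack: [10]
LOAD_FAST b → push -6. Stack: [10, -6]
BINARY_OP // → 10 // -6 = -2. Stack: [-2]
STORE_FAST t → t=-2. Stack: []
LOAD_CONST → push 4. Stack: [4]
LOAD_FAST_LOAD_FAST a,c → push -6,14. Stack: [4, -6, 14]
BINARY_OP ^ → -6 ^ 14 = -12. Stack: [4, -12]
BINARY_OP - → 4 - -12 = 16. Stack: [16]
STORE_FAST n → n=16. Stack: []
LOAD_FAST b → push -6. Stack: [-6]
LOAD_CONST → push 12. Stack: [-6, 12]
BINARY_OP * → -6 * 12 = -72. Stack: [-72]
STORE_FAST w → w=-72. Stack: []
LOAD_FAST_LOAD_FAST t,w → push -2,-72. Stack: [-2, -72]
BINARY_OP & → -2 & -72 = -72. Stack: [-72]
STORE_FAST w → w=-72. Stack: []
LOAD_FAST_LOAD_FAST a,a → push -6,-6. Stack: [-6, -6]
BINARY_OP | → -6 | -6 = -6. Stack: [-6]
LOAD_FAST n → push 16. Stack: [-6, 16]
BINARY_OP & → -6 & 16 = 16. Stack: [16]
STORE_FAST k → k=16. Stack: []
LOAD_FAST_LOAD_FAST a,b → push -6,-6. Stack: [-6, -6]
BINARY_OP + → -6 + -6 = -12. Stack: [-12]
LOAD_FAST_LOAD_FAST c,k → push 14,16. Stack: [-12, 14, 16]
BINARY_OP - → 14 - 16 = -2. Stack: [-12, -2]
BINARY_OP + → -12 + -2 = -14. Stack: [-14]
STORE_FAST z → z=-14. Stack: []
LOAD_FAST_LOAD_FAST k,c → push 16,14. Stack: [16, 14]
BINARY_OP // → 16 // 14 = 1. Stack: [1]
LOAD_FAST t → push -2. Stack: [1, -2]
BINARY_OP % → 1 % -2 = -1. Stack: [-1]
STORE_FAST z → z=-1. Stack: []
LOAD_CONST → push 10. Stack: [10]
LOAD_FAST k → push 16. Stack: [10, 16]
BINARY_OP * → 10 * 16 = 160. Stack: [160]
LOAD_CONST → push 6. Stack: [160, 6]
BINARY_OP ^ → 160 ^ 6 = 166. Stack: [166]
STORE_FAST x → x=166. Stack: []
LOAD_FAST x → push 166. Stack: [166]
RETURN_VALUE → return 166.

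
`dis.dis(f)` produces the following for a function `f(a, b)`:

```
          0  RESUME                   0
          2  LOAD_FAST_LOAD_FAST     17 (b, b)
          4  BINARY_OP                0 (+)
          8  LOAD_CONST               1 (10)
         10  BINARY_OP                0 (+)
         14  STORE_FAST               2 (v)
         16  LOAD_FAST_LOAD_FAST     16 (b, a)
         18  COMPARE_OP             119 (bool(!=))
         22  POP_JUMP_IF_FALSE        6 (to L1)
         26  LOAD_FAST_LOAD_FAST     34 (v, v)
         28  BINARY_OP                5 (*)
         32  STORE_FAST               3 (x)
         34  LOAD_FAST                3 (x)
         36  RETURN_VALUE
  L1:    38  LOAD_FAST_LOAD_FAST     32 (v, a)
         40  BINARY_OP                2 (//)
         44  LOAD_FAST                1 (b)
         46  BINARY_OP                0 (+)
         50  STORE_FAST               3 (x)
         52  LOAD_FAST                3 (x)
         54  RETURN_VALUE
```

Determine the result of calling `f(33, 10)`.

900

LOAD_FAST_LOAD_FAST b,b → push 10,10. Stack: [10, 10]
BINARY_OP + → 10 + 10 = 20. Stack: [20]
LOAD_CONST → push 10. Stack: [20, 10]
BINARY_OP + → 20 + 10 = 30. Stack: [30]
STORE_FAST v → v=30. Stack: []
LOAD_FAST_LOAD_FAST b,a → push 10,33. Stack: [10, 33]
COMPARE_OP bool(!=) → 10 vs 33 = True. Stack: [True]
POP_JUMP_IF_FALSE → pop True; no jump. Stack: []
LOAD_FAST_LOAD_FAST v,v → push 30,30. Stack: [30, 30]
BINARY_OP * → 30 * 30 = 900. Stack: [900]
STORE_FAST x → x=900. Stack: []
LOAD_FAST x → push 900. Stack: [900]
RETURN_VALUE → return 900.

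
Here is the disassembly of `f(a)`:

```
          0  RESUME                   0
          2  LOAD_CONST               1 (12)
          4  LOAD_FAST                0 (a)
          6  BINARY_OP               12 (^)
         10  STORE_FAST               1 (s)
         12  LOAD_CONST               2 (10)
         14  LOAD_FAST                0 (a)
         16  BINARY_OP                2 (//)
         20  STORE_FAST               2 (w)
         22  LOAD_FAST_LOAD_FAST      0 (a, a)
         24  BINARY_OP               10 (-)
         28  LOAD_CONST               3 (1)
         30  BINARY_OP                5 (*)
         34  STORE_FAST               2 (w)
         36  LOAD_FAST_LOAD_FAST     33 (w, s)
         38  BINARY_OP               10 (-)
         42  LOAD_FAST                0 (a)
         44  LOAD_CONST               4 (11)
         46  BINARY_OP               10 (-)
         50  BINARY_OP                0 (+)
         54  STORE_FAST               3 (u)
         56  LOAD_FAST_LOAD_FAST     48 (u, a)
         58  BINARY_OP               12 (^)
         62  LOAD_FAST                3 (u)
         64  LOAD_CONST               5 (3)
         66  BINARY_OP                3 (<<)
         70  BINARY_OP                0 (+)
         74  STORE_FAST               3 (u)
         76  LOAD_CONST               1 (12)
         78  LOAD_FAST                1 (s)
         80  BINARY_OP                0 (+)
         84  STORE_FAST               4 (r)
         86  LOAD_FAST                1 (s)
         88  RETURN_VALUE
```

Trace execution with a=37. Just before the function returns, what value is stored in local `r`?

53

LOAD_CONST → push 12. Stack: [12]
LOAD_FAST a → push 37. Stack: [12, 37]
BINARY_OP ^ → 12 ^ 37 = 41. Stack: [41]
STORE_FAST s → s=41. Stack: []
LOAD_CONST → push 10. Stack: [10]
LOAD_FAST a → push 37. Stack: [10, 37]
BINARY_OP // → 10 // 37 = 0. Stack: [0]
STORE_FAST w → w=0. Stack: []
LOAD_FAST_LOAD_FAST a,a → push 37,37. Stack: [37, 37]
BINARY_OP - → 37 - 37 = 0. Stack: [0]
LOAD_CONST → push 1. Stack: [0, 1]
BINARY_OP * → 0 * 1 = 0. Stack: [0]
STORE_FAST w → w=0. Stack: []
LOAD_FAST_LOAD_FAST w,s → push 0,41. Stack: [0, 41]
BINARY_OP - → 0 - 41 = -41. Stack: [-41]
LOAD_FAST a → push 37. Stack: [-41, 37]
LOAD_CONST → push 11. Stack: [-41, 37, 11]
BINARY_OP - → 37 - 11 = 26. Stack: [-41, 26]
BINARY_OP + → -41 + 26 = -15. Stack: [-15]
STORE_FAST u → u=-15. Stack: []
LOAD_FAST_LOAD_FAST u,a → push -15,37. Stack: [-15, 37]
BINARY_OP ^ → -15 ^ 37 = -44. Stack: [-44]
LOAD_FAST u → push -15. Stack: [-44, -15]
LOAD_CONST → push 3. Stack: [-44, -15, 3]
BINARY_OP << → -15 << 3 = -120. Stack: [-44, -120]
BINARY_OP + → -44 + -120 = -164. Stack: [-164]
STORE_FAST u → u=-164. Stack: []
LOAD_CONST → push 12. Stack: [12]
LOAD_FAST s → push 41. Stack: [12, 41]
BINARY_OP + → 12 + 41 = 53. Stack: [53]
STORE_FAST r → r=53. Stack: []
LOAD_FAST s → push 41. Stack: [41]
RETURN_VALUE → return 41.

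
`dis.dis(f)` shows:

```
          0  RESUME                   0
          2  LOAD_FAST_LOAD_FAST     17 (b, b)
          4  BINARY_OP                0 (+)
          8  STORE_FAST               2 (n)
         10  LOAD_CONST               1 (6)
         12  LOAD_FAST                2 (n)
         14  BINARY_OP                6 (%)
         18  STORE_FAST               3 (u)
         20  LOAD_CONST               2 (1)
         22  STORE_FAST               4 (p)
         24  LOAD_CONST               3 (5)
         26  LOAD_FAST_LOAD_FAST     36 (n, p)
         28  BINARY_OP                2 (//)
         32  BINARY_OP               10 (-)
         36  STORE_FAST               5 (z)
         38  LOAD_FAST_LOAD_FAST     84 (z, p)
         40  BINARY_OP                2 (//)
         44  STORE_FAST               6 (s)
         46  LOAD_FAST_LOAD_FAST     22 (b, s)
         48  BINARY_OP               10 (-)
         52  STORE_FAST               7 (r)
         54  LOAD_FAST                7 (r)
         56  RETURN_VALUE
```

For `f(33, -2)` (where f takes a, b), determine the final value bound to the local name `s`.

9

LOAD_FAST_LOAD_FAST b,b → push -2,-2. Stack: [-2, -2]
BINARY_OP + → -2 + -2 = -4. Stack: [-4]
STORE_FAST n → n=-4. Stack: []
LOAD_CONST → push 6. Stack: [6]
LOAD_FAST n → push -4. Stack: [6, -4]
BINARY_OP % → 6 % -4 = -2. Stack: [-2]
STORE_FAST u → u=-2. Stack: []
LOAD_CONST → push 1. Stack: [1]
STORE_FAST p → p=1. Stack: []
LOAD_CONST → push 5. Stack: [5]
LOAD_FAST_LOAD_FAST n,p → push -4,1. Stack: [5, -4, 1]
BINARY_OP // → -4 // 1 = -4. Stack: [5, -4]
BINARY_OP - → 5 - -4 = 9. Stack: [9]
STORE_FAST z → z=9. Stack: []
LOAD_FAST_LOAD_FAST z,p → push 9,1. Stack: [9, 1]
BINARY_OP // → 9 // 1 = 9. Stack: [9]
STORE_FAST s → s=9. Stack: []
LOAD_FAST_LOAD_FAST b,s → push -2,9. Stack: [-2, 9]
BINARY_OP - → -2 - 9 = -11. Stack: [-11]
STORE_FAST r → r=-11. Stack: []
LOAD_FAST r → push -11. Stack: [-11]
RETURN_VALUE → return -11.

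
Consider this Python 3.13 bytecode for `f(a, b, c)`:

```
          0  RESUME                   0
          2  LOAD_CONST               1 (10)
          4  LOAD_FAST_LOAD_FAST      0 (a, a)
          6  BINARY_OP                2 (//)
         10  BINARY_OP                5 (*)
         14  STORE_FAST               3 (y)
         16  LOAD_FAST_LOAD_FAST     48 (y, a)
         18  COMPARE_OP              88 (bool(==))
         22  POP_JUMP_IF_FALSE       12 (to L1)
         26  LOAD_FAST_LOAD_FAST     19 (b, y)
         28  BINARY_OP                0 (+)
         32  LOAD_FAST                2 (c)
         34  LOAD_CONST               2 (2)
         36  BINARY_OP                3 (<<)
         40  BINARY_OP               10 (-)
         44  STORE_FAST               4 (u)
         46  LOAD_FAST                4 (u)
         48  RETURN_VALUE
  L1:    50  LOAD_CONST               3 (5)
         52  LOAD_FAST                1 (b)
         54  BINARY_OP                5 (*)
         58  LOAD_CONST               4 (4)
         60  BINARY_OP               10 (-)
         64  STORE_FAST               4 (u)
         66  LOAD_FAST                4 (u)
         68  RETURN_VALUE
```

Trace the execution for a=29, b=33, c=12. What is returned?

161

LOAD_CONST → push 10. Stack: [10]
LOAD_FAST_LOAD_FAST a,a → push 29,29. Stack: [10, 29, 29]
BINARY_OP // → 29 // 29 = 1. Stack: [10, 1]
BINARY_OP * → 10 * 1 = 10. Stack: [10]
STORE_FAST y → y=10. Stack: []
LOAD_FAST_LOAD_FAST y,a → push 10,29. Stack: [10, 29]
COMPARE_OP bool(==) → 10 vs 29 = False. Stack: [False]
POP_JUMP_IF_FALSE → pop False; jump. Stack: []
LOAD_CONST → push 5. Stack: [5]
LOAD_FAST b → push 33. Stack: [5, 33]
BINARY_OP * → 5 * 33 = 165. Stack: [165]
LOAD_CONST → push 4. Stack: [165, 4]
BINARY_OP - → 165 - 4 = 161. Stack: [161]
STORE_FAST u → u=161. Stack: []
LOAD_FAST u → push 161. Stack: [161]
RETURN_VALUE → return 161.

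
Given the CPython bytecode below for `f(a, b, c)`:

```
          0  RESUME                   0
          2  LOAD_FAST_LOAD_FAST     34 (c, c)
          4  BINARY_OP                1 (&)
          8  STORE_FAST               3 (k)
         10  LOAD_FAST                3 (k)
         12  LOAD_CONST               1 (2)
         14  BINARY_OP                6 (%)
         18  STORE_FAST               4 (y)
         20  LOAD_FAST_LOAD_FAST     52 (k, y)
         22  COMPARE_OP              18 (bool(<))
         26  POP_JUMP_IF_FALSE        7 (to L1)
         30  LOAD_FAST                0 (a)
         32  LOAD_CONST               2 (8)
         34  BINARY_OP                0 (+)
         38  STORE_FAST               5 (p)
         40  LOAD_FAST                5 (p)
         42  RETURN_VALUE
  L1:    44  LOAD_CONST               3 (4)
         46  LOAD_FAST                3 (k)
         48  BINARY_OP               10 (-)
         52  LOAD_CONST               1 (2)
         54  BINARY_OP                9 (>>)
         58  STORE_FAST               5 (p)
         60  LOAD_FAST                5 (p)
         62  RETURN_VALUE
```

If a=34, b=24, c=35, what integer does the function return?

-8

LOAD_FAST_LOAD_FAST c,c → push 35,35. Stack: [35, 35]
BINARY_OP & → 35 & 35 = 35. Stack: [35]
STORE_FAST k → k=35. Stack: []
LOAD_FAST k → push 35. Stack: [35]
LOAD_CONST → push 2. Stack: [35, 2]
BINARY_OP % → 35 % 2 = 1. Stack: [1]
STORE_FAST y → y=1. Stack: []
LOAD_FAST_LOAD_FAST k,y → push 35,1. Stack: [35, 1]
COMPARE_OP bool(<) → 35 vs 1 = False. Stack: [False]
POP_JUMP_IF_FALSE → pop False; jump. Stack: []
LOAD_CONST → push 4. Stack: [4]
LOAD_FAST k → push 35. Stack: [4, 35]
BINARY_OP - → 4 - 35 = -31. Stack: [-31]
LOAD_CONST → push 2. Stack: [-31, 2]
BINARY_OP >> → -31 >> 2 = -8. Stack: [-8]
STORE_FAST p → p=-8. Stack: []
LOAD_FAST p → push -8. Stack: [-8]
RETURN_VALUE → return -8.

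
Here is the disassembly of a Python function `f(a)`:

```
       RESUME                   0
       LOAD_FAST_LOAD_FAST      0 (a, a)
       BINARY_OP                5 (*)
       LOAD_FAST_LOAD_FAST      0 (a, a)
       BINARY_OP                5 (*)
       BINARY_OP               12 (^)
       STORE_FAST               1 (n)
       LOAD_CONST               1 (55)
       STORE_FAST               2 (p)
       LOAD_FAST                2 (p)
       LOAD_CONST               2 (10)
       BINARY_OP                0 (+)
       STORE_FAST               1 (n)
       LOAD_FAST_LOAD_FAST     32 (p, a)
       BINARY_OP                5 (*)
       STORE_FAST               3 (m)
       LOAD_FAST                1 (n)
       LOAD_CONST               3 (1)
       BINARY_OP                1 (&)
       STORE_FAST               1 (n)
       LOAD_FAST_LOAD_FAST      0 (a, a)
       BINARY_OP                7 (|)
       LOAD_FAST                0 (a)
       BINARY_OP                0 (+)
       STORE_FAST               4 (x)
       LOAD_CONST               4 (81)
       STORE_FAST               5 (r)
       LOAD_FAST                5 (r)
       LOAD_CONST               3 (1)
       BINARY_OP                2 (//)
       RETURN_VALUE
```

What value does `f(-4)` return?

81

LOAD_FAST_LOAD_FAST a,a → push -4,-4. Stack: [-4, -4]
BINARY_OP * → -4 * -4 = 16. Stack: [16]
LOAD_FAST_LOAD_FAST a,a → push -4,-4. Stack: [16, -4, -4]
BINARY_OP * → -4 * -4 = 16. Stack: [16, 16]
BINARY_OP ^ → 16 ^ 16 = 0. Stack: [0]
STORE_FAST n → n=0. Stack: []
LOAD_CONST → push 55. Stack: [55]
STORE_FAST p → p=55. Stack: []
LOAD_FAST p → push 55. Stack: [55]
LOAD_CONST → push 10. Stack: [55, 10]
BINARY_OP + → 55 + 10 = 65. Stack: [65]
STORE_FAST n → n=65. Stack: []
LOAD_FAST_LOAD_FAST p,a → push 55,-4. Stack: [55, -4]
BINARY_OP * → 55 * -4 = -220. Stack: [-220]
STORE_FAST m → m=-220. Stack: []
LOAD_FAST n → push 65. Stack: [65]
LOAD_CONST → push 1. Stack: [65, 1]
BINARY_OP & → 65 & 1 = 1. Stack: [1]
STORE_FAST n → n=1. Stack: []
LOAD_FAST_LOAD_FAST a,a → push -4,-4. Stack: [-4, -4]
BINARY_OP | → -4 | -4 = -4. Stack: [-4]
LOAD_FAST a → push -4. Stack: [-4, -4]
BINARY_OP + → -4 + -4 = -8. Stack: [-8]
STORE_FAST x → x=-8. Stack: []
LOAD_CONST → push 81. Stack: [81]
STORE_FAST r → r=81. Stack: []
LOAD_FAST r → push 81. Stack: [81]
LOAD_CONST → push 1. Stack: [81, 1]
BINARY_OP // → 81 // 1 = 81. Stack: [81]
RETURN_VALUE → return 81.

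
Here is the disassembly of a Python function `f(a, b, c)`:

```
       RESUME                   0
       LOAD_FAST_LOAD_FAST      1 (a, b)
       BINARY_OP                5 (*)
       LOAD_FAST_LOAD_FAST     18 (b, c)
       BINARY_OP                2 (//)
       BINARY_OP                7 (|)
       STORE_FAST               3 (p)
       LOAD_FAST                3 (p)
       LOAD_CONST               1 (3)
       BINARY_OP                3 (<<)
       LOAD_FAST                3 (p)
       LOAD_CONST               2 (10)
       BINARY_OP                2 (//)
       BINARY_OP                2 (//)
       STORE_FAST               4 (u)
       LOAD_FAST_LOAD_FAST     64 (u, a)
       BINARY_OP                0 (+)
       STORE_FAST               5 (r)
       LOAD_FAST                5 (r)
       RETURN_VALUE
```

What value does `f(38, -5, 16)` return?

LOAD_FAST_LOAD_FAST a,b → push 38,-5. Stack: [38, -5]
BINARY_OP * → 38 * -5 = -190. Stack: [-190]
LOAD_FAST_LOAD_FAST b,c → push -5,16. Stack: [-190, -5, 16]
BINARY_OP // → -5 // 16 = -1. Stack: [-190, -1]
BINARY_OP | → -190 | -1 = -1. Stack: [-1]
STORE_FAST p → p=-1. Stack: []
LOAD_FAST p → push -1. Stack: [-1]
LOAD_CONST → push 3. Stack: [-1, 3]
BINARY_OP << → -1 << 3 = -8. Stack: [-8]
LOAD_FAST p → push -1. Stack: [-8, -1]
LOAD_CONST → push 10. Stack: [-8, -1, 10]
BINARY_OP // → -1 // 10 = -1. Stack: [-8, -1]
BINARY_OP // → -8 // -1 = 8. Stack: [8]
STORE_FAST u → u=8. Stack: []
LOAD_FAST_LOAD_FAST u,a → push 8,38. Stack: [8, 38]
BINARY_OP + → 8 + 38 = 46. Stack: [46]
STORE_FAST r → r=46. Stack: []
LOAD_FAST r → push 46. Stack: [46]
RETURN_VALUE → return 46.

46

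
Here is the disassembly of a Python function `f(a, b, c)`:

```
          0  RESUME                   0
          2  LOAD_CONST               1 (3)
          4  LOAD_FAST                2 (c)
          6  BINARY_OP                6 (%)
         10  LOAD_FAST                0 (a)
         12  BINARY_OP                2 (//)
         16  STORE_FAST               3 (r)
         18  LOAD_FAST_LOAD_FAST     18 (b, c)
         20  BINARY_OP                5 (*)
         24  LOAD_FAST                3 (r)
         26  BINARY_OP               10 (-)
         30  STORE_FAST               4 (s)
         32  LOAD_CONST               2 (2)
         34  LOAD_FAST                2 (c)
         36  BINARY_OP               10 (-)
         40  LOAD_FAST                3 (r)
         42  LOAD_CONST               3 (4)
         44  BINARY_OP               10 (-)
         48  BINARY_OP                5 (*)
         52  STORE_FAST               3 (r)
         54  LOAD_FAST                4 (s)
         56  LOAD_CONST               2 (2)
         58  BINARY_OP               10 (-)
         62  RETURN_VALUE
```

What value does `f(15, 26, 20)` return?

LOAD_CONST → push 3. Stack: [3]
LOAD_FAST c → push 20. Stack: [3, 20]
BINARY_OP % → 3 % 20 = 3. Stack: [3]
LOAD_FAST a → push 15. Stack: [3, 15]
BINARY_OP // → 3 // 15 = 0. Stack: [0]
STORE_FAST r → r=0. Stack: []
LOAD_FAST_LOAD_FAST b,c → push 26,20. Stack: [26, 20]
BINARY_OP * → 26 * 20 = 520. Stack: [520]
LOAD_FAST r → push 0. Stack: [520, 0]
BINARY_OP - → 520 - 0 = 520. Stack: [520]
STORE_FAST s → s=520. Stack: []
LOAD_CONST → push 2. Stack: [2]
LOAD_FAST c → push 20. Stack: [2, 20]
BINARY_OP - → 2 - 20 = -18. Stack: [-18]
LOAD_FAST r → push 0. Stack: [-18, 0]
LOAD_CONST → push 4. Stack: [-18, 0, 4]
BINARY_OP - → 0 - 4 = -4. Stack: [-18, -4]
BINARY_OP * → -18 * -4 = 72. Stack: [72]
STORE_FAST r → r=72. Stack: []
LOAD_FAST s → push 520. Stack: [520]
LOAD_CONST → push 2. Stack: [520, 2]
BINARY_OP - → 520 - 2 = 518. Stack: [518]
RETURN_VALUE → return 518.

518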